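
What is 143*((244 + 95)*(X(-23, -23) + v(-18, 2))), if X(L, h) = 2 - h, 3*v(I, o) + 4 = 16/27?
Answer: 31235347/27 ≈ 1.1569e+6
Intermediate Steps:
v(I, o) = -92/81 (v(I, o) = -4/3 + (16/27)/3 = -4/3 + (16*(1/27))/3 = -4/3 + (⅓)*(16/27) = -4/3 + 16/81 = -92/81)
143*((244 + 95)*(X(-23, -23) + v(-18, 2))) = 143*((244 + 95)*((2 - 1*(-23)) - 92/81)) = 143*(339*((2 + 23) - 92/81)) = 143*(339*(25 - 92/81)) = 143*(339*(1933/81)) = 143*(218429/27) = 31235347/27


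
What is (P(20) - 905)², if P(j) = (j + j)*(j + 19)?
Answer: 429025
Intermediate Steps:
P(j) = 2*j*(19 + j) (P(j) = (2*j)*(19 + j) = 2*j*(19 + j))
(P(20) - 905)² = (2*20*(19 + 20) - 905)² = (2*20*39 - 905)² = (1560 - 905)² = 655² = 429025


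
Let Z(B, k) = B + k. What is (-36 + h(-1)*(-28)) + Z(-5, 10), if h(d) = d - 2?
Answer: 53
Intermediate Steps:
h(d) = -2 + d
(-36 + h(-1)*(-28)) + Z(-5, 10) = (-36 + (-2 - 1)*(-28)) + (-5 + 10) = (-36 - 3*(-28)) + 5 = (-36 + 84) + 5 = 48 + 5 = 53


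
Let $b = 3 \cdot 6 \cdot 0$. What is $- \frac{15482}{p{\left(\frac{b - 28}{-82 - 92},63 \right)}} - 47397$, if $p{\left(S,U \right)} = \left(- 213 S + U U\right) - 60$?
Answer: $- \frac{5326307677}{112367} \approx -47401.0$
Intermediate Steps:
$b = 0$ ($b = 18 \cdot 0 = 0$)
$p{\left(S,U \right)} = -60 + U^{2} - 213 S$ ($p{\left(S,U \right)} = \left(- 213 S + U^{2}\right) - 60 = \left(U^{2} - 213 S\right) - 60 = -60 + U^{2} - 213 S$)
$- \frac{15482}{p{\left(\frac{b - 28}{-82 - 92},63 \right)}} - 47397 = - \frac{15482}{-60 + 63^{2} - 213 \frac{0 - 28}{-82 - 92}} - 47397 = - \frac{15482}{-60 + 3969 - 213 \left(- \frac{28}{-174}\right)} - 47397 = - \frac{15482}{-60 + 3969 - 213 \left(\left(-28\right) \left(- \frac{1}{174}\right)\right)} - 47397 = - \frac{15482}{-60 + 3969 - \frac{994}{29}} - 47397 = - \frac{15482}{\frac{112367}{29}} - 47397 = \left(-15482\right) \frac{29}{112367} - 47397 = - \frac{448978}{112367} - 47397 = - \frac{5326307677}{112367}$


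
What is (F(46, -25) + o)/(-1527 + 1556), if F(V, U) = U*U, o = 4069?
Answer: 4694/29 ≈ 161.86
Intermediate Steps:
F(V, U) = U**2
(F(46, -25) + o)/(-1527 + 1556) = ((-25)**2 + 4069)/(-1527 + 1556) = (625 + 4069)/29 = 4694*(1/29) = 4694/29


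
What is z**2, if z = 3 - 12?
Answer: 81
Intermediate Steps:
z = -9
z**2 = (-9)**2 = 81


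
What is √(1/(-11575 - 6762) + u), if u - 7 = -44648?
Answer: I*√15010338464066/18337 ≈ 211.28*I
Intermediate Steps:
u = -44641 (u = 7 - 44648 = -44641)
√(1/(-11575 - 6762) + u) = √(1/(-11575 - 6762) - 44641) = √(1/(-18337) - 44641) = √(-1/18337 - 44641) = √(-818582018/18337) = I*√15010338464066/18337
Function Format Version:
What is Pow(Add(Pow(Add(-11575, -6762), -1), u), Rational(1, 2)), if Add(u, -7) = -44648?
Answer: Mul(Rational(1, 18337), I, Pow(15010338464066, Rational(1, 2))) ≈ Mul(211.28, I)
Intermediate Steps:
u = -44641 (u = Add(7, -44648) = -44641)
Pow(Add(Pow(Add(-11575, -6762), -1), u), Rational(1, 2)) = Pow(Add(Pow(Add(-11575, -6762), -1), -44641), Rational(1, 2)) = Pow(Add(Pow(-18337, -1), -44641), Rational(1, 2)) = Pow(Add(Rational(-1, 18337), -44641), Rational(1, 2)) = Pow(Rational(-818582018, 18337), Rational(1, 2)) = Mul(Rational(1, 18337), I, Pow(15010338464066, Rational(1, 2)))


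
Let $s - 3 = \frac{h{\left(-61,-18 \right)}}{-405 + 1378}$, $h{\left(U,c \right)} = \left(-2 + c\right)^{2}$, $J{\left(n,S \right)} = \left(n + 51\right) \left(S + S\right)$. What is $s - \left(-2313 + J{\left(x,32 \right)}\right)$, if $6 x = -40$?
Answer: $- \frac{1520572}{2919} \approx -520.92$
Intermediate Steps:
$x = - \frac{20}{3}$ ($x = \frac{1}{6} \left(-40\right) = - \frac{20}{3} \approx -6.6667$)
$J{\left(n,S \right)} = 2 S \left(51 + n\right)$ ($J{\left(n,S \right)} = \left(51 + n\right) 2 S = 2 S \left(51 + n\right)$)
$s = \frac{3319}{973}$ ($s = 3 + \frac{\left(-2 - 18\right)^{2}}{-405 + 1378} = 3 + \frac{\left(-20\right)^{2}}{973} = 3 + 400 \cdot \frac{1}{973} = 3 + \frac{400}{973} = \frac{3319}{973} \approx 3.4111$)
$s - \left(-2313 + J{\left(x,32 \right)}\right) = \frac{3319}{973} + \left(2313 - 2 \cdot 32 \left(51 - \frac{20}{3}\right)\right) = \frac{3319}{973} + \left(2313 - 2 \cdot 32 \cdot \frac{133}{3}\right) = \frac{3319}{973} + \left(2313 - \frac{8512}{3}\right) = \frac{3319}{973} - \frac{1573}{3} = - \frac{1520572}{2919}$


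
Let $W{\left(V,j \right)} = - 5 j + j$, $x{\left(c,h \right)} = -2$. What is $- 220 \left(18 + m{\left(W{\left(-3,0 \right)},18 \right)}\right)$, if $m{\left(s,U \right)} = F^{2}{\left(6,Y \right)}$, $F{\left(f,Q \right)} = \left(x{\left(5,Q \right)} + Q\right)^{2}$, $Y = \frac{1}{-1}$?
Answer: $-21780$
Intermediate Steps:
$W{\left(V,j \right)} = - 4 j$
$Y = -1$
$F{\left(f,Q \right)} = \left(-2 + Q\right)^{2}$
$m{\left(s,U \right)} = 81$ ($m{\left(s,U \right)} = \left(\left(-2 - 1\right)^{2}\right)^{2} = \left(\left(-3\right)^{2}\right)^{2} = 9^{2} = 81$)
$- 220 \left(18 + m{\left(W{\left(-3,0 \right)},18 \right)}\right) = - 220 \left(18 + 81\right) = \left(-220\right) 99 = -21780$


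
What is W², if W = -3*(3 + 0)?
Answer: 81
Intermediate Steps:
W = -9 (W = -3*3 = -9)
W² = (-9)² = 81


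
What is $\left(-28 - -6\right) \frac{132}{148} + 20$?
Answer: $\frac{14}{37} \approx 0.37838$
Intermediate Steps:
$\left(-28 - -6\right) \frac{132}{148} + 20 = \left(-28 + 6\right) 132 \cdot \frac{1}{148} + 20 = \left(-22\right) \frac{33}{37} + 20 = - \frac{726}{37} + 20 = \frac{14}{37}$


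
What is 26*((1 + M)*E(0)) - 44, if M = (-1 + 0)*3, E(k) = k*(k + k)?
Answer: -44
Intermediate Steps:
E(k) = 2*k² (E(k) = k*(2*k) = 2*k²)
M = -3 (M = -1*3 = -3)
26*((1 + M)*E(0)) - 44 = 26*((1 - 3)*(2*0²)) - 44 = 26*(-4*0) - 44 = 26*(-2*0) - 44 = 26*0 - 44 = 0 - 44 = -44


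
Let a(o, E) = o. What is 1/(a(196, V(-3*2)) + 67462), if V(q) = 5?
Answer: 1/67658 ≈ 1.4780e-5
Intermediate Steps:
1/(a(196, V(-3*2)) + 67462) = 1/(196 + 67462) = 1/67658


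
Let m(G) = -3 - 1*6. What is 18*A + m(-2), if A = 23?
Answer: 405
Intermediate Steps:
m(G) = -9 (m(G) = -3 - 6 = -9)
18*A + m(-2) = 18*23 - 9 = 414 - 9 = 405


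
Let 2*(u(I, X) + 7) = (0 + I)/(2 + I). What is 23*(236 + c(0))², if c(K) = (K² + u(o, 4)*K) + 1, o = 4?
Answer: 1291887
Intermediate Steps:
u(I, X) = -7 + I/(2*(2 + I)) (u(I, X) = -7 + ((0 + I)/(2 + I))/2 = -7 + (I/(2 + I))/2 = -7 + I/(2*(2 + I)))
c(K) = 1 + K² - 20*K/3 (c(K) = (K² + ((-28 - 13*4)/(2*(2 + 4)))*K) + 1 = (K² + ((½)*(-28 - 52)/6)*K) + 1 = (K² + ((½)*(⅙)*(-80))*K) + 1 = (K² - 20*K/3) + 1 = 1 + K² - 20*K/3)
23*(236 + c(0))² = 23*(236 + (1 + 0² - 20/3*0))² = 23*(236 + (1 + 0 + 0))² = 23*(236 + 1)² = 23*237² = 23*56169 = 1291887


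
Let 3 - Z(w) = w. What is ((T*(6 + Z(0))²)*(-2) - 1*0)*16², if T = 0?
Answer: 0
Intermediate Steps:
Z(w) = 3 - w
((T*(6 + Z(0))²)*(-2) - 1*0)*16² = ((0*(6 + (3 - 1*0))²)*(-2) - 1*0)*16² = ((0*(6 + (3 + 0))²)*(-2) + 0)*256 = ((0*(6 + 3)²)*(-2) + 0)*256 = ((0*9²)*(-2) + 0)*256 = ((0*81)*(-2) + 0)*256 = (0*(-2) + 0)*256 = (0 + 0)*256 = 0*256 = 0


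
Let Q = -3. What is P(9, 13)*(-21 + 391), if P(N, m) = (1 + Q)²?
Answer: 1480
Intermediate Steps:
P(N, m) = 4 (P(N, m) = (1 - 3)² = (-2)² = 4)
P(9, 13)*(-21 + 391) = 4*(-21 + 391) = 4*370 = 1480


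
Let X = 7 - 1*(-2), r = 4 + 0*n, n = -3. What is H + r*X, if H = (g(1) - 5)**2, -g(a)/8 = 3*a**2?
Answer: 877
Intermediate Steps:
g(a) = -24*a**2
r = 4 (r = 4 + 0*(-3) = 4 + 0 = 4)
H = 841 (H = (-24*1**2 - 5)**2 = (-24*1 - 5)**2 = (-24 - 5)**2 = (-29)**2 = 841)
X = 9 (X = 7 + 2 = 9)
H + r*X = 841 + 4*9 = 841 + 36 = 877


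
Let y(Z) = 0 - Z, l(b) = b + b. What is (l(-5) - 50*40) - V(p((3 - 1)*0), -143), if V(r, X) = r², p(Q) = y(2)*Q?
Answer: -2010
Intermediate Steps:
l(b) = 2*b
y(Z) = -Z
p(Q) = -2*Q (p(Q) = (-1*2)*Q = -2*Q)
(l(-5) - 50*40) - V(p((3 - 1)*0), -143) = (2*(-5) - 50*40) - (-2*(3 - 1)*0)² = (-10 - 2000) - (-4*0)² = -2010 - (-2*0)² = -2010 - 1*0² = -2010 - 1*0 = -2010 + 0 = -2010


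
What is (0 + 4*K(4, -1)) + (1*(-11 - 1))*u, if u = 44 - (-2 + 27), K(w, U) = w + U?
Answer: -216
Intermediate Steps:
K(w, U) = U + w
u = 19 (u = 44 - 1*25 = 44 - 25 = 19)
(0 + 4*K(4, -1)) + (1*(-11 - 1))*u = (0 + 4*(-1 + 4)) + (1*(-11 - 1))*19 = (0 + 4*3) + (1*(-12))*19 = (0 + 12) - 12*19 = 12 - 228 = -216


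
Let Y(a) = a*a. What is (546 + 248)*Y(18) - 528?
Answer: 256728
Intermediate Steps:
Y(a) = a²
(546 + 248)*Y(18) - 528 = (546 + 248)*18² - 528 = 794*324 - 528 = 257256 - 528 = 256728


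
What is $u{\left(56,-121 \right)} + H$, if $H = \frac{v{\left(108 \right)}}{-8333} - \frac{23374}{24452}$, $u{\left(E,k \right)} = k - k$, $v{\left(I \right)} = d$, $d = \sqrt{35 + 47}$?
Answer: $- \frac{11687}{12226} - \frac{\sqrt{82}}{8333} \approx -0.957$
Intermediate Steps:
$d = \sqrt{82} \approx 9.0554$
$v{\left(I \right)} = \sqrt{82}$
$u{\left(E,k \right)} = 0$
$H = - \frac{11687}{12226} - \frac{\sqrt{82}}{8333}$ ($H = \frac{\sqrt{82}}{-8333} - \frac{23374}{24452} = \sqrt{82} \left(- \frac{1}{8333}\right) - \frac{11687}{12226} = - \frac{\sqrt{82}}{8333} - \frac{11687}{12226} = - \frac{11687}{12226} - \frac{\sqrt{82}}{8333} \approx -0.957$)
$u{\left(56,-121 \right)} + H = 0 - \left(\frac{11687}{12226} + \frac{\sqrt{82}}{8333}\right) = - \frac{11687}{12226} - \frac{\sqrt{82}}{8333}$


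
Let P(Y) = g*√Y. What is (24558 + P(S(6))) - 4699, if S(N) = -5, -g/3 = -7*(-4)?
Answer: 19859 - 84*I*√5 ≈ 19859.0 - 187.83*I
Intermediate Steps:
g = -84 (g = -(-21)*(-4) = -3*28 = -84)
P(Y) = -84*√Y
(24558 + P(S(6))) - 4699 = (24558 - 84*I*√5) - 4699 = 19859 - 84*I*√5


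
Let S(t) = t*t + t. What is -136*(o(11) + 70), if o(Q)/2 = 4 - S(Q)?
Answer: 25296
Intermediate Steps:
S(t) = t + t**2 (S(t) = t**2 + t = t + t**2)
o(Q) = 8 - 2*Q*(1 + Q) (o(Q) = 2*(4 - Q*(1 + Q)) = 8 - 2*Q*(1 + Q))
-136*(o(11) + 70) = -136*((8 - 2*11*(1 + 11)) + 70) = -136*((8 - 2*11*12) + 70) = -136*((8 - 264) + 70) = -136*(-256 + 70) = -136*(-186) = 25296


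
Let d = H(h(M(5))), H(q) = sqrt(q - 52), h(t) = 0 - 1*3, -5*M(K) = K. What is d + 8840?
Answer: 8840 + I*sqrt(55) ≈ 8840.0 + 7.4162*I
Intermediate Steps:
M(K) = -K/5
h(t) = -3 (h(t) = 0 - 3 = -3)
H(q) = sqrt(-52 + q)
d = I*sqrt(55) (d = sqrt(-52 - 3) = sqrt(-55) = I*sqrt(55) ≈ 7.4162*I)
d + 8840 = I*sqrt(55) + 8840 = 8840 + I*sqrt(55)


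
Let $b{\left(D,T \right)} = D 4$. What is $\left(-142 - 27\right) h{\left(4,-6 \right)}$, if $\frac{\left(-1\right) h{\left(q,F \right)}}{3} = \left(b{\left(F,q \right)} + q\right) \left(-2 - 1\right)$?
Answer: $30420$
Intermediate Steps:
$b{\left(D,T \right)} = 4 D$
$h{\left(q,F \right)} = 9 q + 36 F$ ($h{\left(q,F \right)} = - 3 \left(4 F + q\right) \left(-2 - 1\right) = - 3 \left(q + 4 F\right) \left(-3\right) = - 3 \left(- 12 F - 3 q\right) = 9 q + 36 F$)
$\left(-142 - 27\right) h{\left(4,-6 \right)} = \left(-142 - 27\right) \left(9 \cdot 4 + 36 \left(-6\right)\right) = - 169 \left(36 - 216\right) = \left(-169\right) \left(-180\right) = 30420$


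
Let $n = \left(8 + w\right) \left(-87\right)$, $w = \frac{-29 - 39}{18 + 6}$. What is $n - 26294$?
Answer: $- \frac{53487}{2} \approx -26744.0$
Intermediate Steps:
$w = - \frac{17}{6}$ ($w = - \frac{68}{24} = \left(-68\right) \frac{1}{24} = - \frac{17}{6} \approx -2.8333$)
$n = - \frac{899}{2}$ ($n = \left(8 - \frac{17}{6}\right) \left(-87\right) = \frac{31}{6} \left(-87\right) = - \frac{899}{2} \approx -449.5$)
$n - 26294 = - \frac{899}{2} - 26294 = - \frac{53487}{2}$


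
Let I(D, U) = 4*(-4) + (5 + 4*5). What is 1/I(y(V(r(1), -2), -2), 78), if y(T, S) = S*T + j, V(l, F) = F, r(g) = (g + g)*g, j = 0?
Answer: 1/9 ≈ 0.11111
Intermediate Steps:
r(g) = 2*g**2 (r(g) = (2*g)*g = 2*g**2)
y(T, S) = S*T (y(T, S) = S*T + 0 = S*T)
I(D, U) = 9 (I(D, U) = -16 + (5 + 20) = -16 + 25 = 9)
1/I(y(V(r(1), -2), -2), 78) = 1/9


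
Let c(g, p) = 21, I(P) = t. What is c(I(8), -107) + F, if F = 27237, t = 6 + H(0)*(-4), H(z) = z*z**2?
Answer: 27258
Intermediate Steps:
H(z) = z**3
t = 6 (t = 6 + 0**3*(-4) = 6 + 0*(-4) = 6 + 0 = 6)
I(P) = 6
c(I(8), -107) + F = 21 + 27237 = 27258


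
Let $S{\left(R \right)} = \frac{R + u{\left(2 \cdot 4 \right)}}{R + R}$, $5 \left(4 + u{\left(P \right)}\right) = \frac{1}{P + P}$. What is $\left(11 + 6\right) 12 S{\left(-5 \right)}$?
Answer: $\frac{36669}{200} \approx 183.34$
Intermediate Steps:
$u{\left(P \right)} = -4 + \frac{1}{10 P}$ ($u{\left(P \right)} = -4 + \frac{1}{5 \left(P + P\right)} = -4 + \frac{1}{5 \cdot 2 P} = -4 + \frac{\frac{1}{2} \frac{1}{P}}{5} = -4 + \frac{1}{10 P}$)
$S{\left(R \right)} = \frac{- \frac{319}{80} + R}{2 R}$ ($S{\left(R \right)} = \frac{R - \left(4 - \frac{1}{10 \cdot 2 \cdot 4}\right)}{R + R} = \frac{R - \left(4 - \frac{1}{10 \cdot 8}\right)}{2 R} = \left(R + \left(-4 + \frac{1}{10} \cdot \frac{1}{8}\right)\right) \frac{1}{2 R} = \left(R + \left(-4 + \frac{1}{80}\right)\right) \frac{1}{2 R} = \left(R - \frac{319}{80}\right) \frac{1}{2 R} = \left(- \frac{319}{80} + R\right) \frac{1}{2 R} = \frac{- \frac{319}{80} + R}{2 R}$)
$\left(11 + 6\right) 12 S{\left(-5 \right)} = \left(11 + 6\right) 12 \frac{-319 + 80 \left(-5\right)}{160 \left(-5\right)} = 17 \cdot 12 \cdot \frac{1}{160} \left(- \frac{1}{5}\right) \left(-319 - 400\right) = 204 \cdot \frac{1}{160} \left(- \frac{1}{5}\right) \left(-719\right) = 204 \cdot \frac{719}{800} = \frac{36669}{200}$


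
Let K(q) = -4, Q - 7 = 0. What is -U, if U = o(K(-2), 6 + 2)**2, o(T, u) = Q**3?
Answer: -117649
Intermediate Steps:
Q = 7 (Q = 7 + 0 = 7)
o(T, u) = 343 (o(T, u) = 7**3 = 343)
U = 117649 (U = 343**2 = 117649)
-U = -1*117649 = -117649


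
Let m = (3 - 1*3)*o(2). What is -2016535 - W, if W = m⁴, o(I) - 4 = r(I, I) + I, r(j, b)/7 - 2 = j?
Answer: -2016535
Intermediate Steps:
r(j, b) = 14 + 7*j
o(I) = 18 + 8*I (o(I) = 4 + ((14 + 7*I) + I) = 4 + (14 + 8*I) = 18 + 8*I)
m = 0 (m = (3 - 1*3)*(18 + 8*2) = (3 - 3)*(18 + 16) = 0*34 = 0)
W = 0 (W = 0⁴ = 0)
-2016535 - W = -2016535 - 1*0 = -2016535 + 0 = -2016535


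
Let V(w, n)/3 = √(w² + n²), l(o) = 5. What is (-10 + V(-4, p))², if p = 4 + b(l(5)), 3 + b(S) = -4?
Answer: 25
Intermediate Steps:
b(S) = -7 (b(S) = -3 - 4 = -7)
p = -3 (p = 4 - 7 = -3)
V(w, n) = 3*√(n² + w²) (V(w, n) = 3*√(w² + n²) = 3*√(n² + w²))
(-10 + V(-4, p))² = (-10 + 3*√((-3)² + (-4)²))² = (-10 + 3*√(9 + 16))² = (-10 + 3*√25)² = (-10 + 3*5)² = (-10 + 15)² = 5² = 25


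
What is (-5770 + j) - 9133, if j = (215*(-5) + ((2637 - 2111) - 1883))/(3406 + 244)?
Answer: -27199191/1825 ≈ -14904.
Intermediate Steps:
j = -1216/1825 (j = (-1075 + (526 - 1883))/3650 = (-1075 - 1357)*(1/3650) = -2432*1/3650 = -1216/1825 ≈ -0.66630)
(-5770 + j) - 9133 = (-5770 - 1216/1825) - 9133 = -10531466/1825 - 9133 = -27199191/1825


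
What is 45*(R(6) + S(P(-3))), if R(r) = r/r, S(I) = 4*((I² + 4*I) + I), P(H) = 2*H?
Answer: 1125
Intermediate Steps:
S(I) = 4*I² + 20*I (S(I) = 4*(I² + 5*I) = 4*I² + 20*I)
R(r) = 1
45*(R(6) + S(P(-3))) = 45*(1 + 4*(2*(-3))*(5 + 2*(-3))) = 45*(1 + 4*(-6)*(5 - 6)) = 45*(1 + 4*(-6)*(-1)) = 45*(1 + 24) = 45*25 = 1125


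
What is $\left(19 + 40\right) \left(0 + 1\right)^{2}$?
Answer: $59$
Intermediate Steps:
$\left(19 + 40\right) \left(0 + 1\right)^{2} = 59 \cdot 1^{2} = 59 \cdot 1 = 59$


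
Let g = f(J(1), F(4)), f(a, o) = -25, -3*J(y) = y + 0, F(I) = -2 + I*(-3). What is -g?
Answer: 25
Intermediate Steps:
F(I) = -2 - 3*I
J(y) = -y/3 (J(y) = -(y + 0)/3 = -y/3)
g = -25
-g = -1*(-25) = 25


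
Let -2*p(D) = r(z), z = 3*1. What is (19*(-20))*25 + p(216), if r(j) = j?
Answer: -19003/2 ≈ -9501.5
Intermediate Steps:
z = 3
p(D) = -3/2 (p(D) = -1/2*3 = -3/2)
(19*(-20))*25 + p(216) = (19*(-20))*25 - 3/2 = -380*25 - 3/2 = -9500 - 3/2 = -19003/2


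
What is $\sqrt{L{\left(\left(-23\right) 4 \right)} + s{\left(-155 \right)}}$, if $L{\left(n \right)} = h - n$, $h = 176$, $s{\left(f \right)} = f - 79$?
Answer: $\sqrt{34} \approx 5.8309$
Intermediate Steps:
$s{\left(f \right)} = -79 + f$
$L{\left(n \right)} = 176 - n$
$\sqrt{L{\left(\left(-23\right) 4 \right)} + s{\left(-155 \right)}} = \sqrt{\left(176 - \left(-23\right) 4\right) - 234} = \sqrt{\left(176 - -92\right) - 234} = \sqrt{\left(176 + 92\right) - 234} = \sqrt{268 - 234} = \sqrt{34}$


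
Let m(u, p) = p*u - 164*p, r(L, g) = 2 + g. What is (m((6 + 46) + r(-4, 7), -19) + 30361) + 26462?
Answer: 58780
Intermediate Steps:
m(u, p) = -164*p + p*u
(m((6 + 46) + r(-4, 7), -19) + 30361) + 26462 = (-19*(-164 + ((6 + 46) + (2 + 7))) + 30361) + 26462 = (-19*(-164 + (52 + 9)) + 30361) + 26462 = (-19*(-164 + 61) + 30361) + 26462 = (-19*(-103) + 30361) + 26462 = (1957 + 30361) + 26462 = 32318 + 26462 = 58780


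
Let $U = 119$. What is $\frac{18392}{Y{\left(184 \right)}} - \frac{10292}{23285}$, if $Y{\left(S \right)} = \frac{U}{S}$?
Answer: $\frac{78798195732}{2770915} \approx 28438.0$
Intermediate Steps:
$Y{\left(S \right)} = \frac{119}{S}$
$\frac{18392}{Y{\left(184 \right)}} - \frac{10292}{23285} = \frac{18392}{119 \cdot \frac{1}{184}} - \frac{10292}{23285} = \frac{18392}{\frac{119}{184}} - \frac{10292}{23285} = 18392 \cdot \frac{184}{119} - \frac{10292}{23285} = \frac{3384128}{119} - \frac{10292}{23285} = \frac{78798195732}{2770915}$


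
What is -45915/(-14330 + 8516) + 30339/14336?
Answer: 139104731/13891584 ≈ 10.014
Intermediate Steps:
-45915/(-14330 + 8516) + 30339/14336 = -45915/(-5814) + 30339*(1/14336) = -45915*(-1/5814) + 30339/14336 = 15305/1938 + 30339/14336 = 139104731/13891584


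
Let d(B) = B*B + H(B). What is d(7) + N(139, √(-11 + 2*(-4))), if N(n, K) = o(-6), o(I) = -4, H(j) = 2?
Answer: 47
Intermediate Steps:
N(n, K) = -4
d(B) = 2 + B² (d(B) = B*B + 2 = B² + 2 = 2 + B²)
d(7) + N(139, √(-11 + 2*(-4))) = (2 + 7²) - 4 = (2 + 49) - 4 = 51 - 4 = 47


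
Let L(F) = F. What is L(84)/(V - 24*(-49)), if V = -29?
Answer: 84/1147 ≈ 0.073235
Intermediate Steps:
L(84)/(V - 24*(-49)) = 84/(-29 - 24*(-49)) = 84/(-29 + 1176) = 84/1147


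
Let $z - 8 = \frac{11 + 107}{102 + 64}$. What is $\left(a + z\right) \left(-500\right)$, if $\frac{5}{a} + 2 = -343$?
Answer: $- \frac{24902000}{5727} \approx -4348.2$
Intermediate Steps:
$a = - \frac{1}{69}$ ($a = \frac{5}{-2 - 343} = \frac{5}{-345} = 5 \left(- \frac{1}{345}\right) = - \frac{1}{69} \approx -0.014493$)
$z = \frac{723}{83}$ ($z = 8 + \frac{11 + 107}{102 + 64} = 8 + \frac{118}{166} = 8 + 118 \cdot \frac{1}{166} = 8 + \frac{59}{83} = \frac{723}{83} \approx 8.7108$)
$\left(a + z\right) \left(-500\right) = \left(- \frac{1}{69} + \frac{723}{83}\right) \left(-500\right) = \frac{49804}{5727} \left(-500\right) = - \frac{24902000}{5727}$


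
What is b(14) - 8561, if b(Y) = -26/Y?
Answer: -59940/7 ≈ -8562.9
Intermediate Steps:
b(14) - 8561 = -26/14 - 8561 = -26*1/14 - 8561 = -13/7 - 8561 = -59940/7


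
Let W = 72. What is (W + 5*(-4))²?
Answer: 2704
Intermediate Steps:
(W + 5*(-4))² = (72 + 5*(-4))² = (72 - 20)² = 52² = 2704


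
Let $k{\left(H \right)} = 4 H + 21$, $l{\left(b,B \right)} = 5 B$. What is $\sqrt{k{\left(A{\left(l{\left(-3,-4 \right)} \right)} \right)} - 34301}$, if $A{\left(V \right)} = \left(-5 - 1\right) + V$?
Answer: $4 i \sqrt{2149} \approx 185.43 i$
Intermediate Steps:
$A{\left(V \right)} = -6 + V$
$k{\left(H \right)} = 21 + 4 H$
$\sqrt{k{\left(A{\left(l{\left(-3,-4 \right)} \right)} \right)} - 34301} = \sqrt{\left(21 + 4 \left(-6 + 5 \left(-4\right)\right)\right) - 34301} = \sqrt{\left(21 + 4 \left(-6 - 20\right)\right) - 34301} = \sqrt{\left(21 + 4 \left(-26\right)\right) - 34301} = \sqrt{\left(21 - 104\right) - 34301} = \sqrt{-83 - 34301} = \sqrt{-34384} = 4 i \sqrt{2149}$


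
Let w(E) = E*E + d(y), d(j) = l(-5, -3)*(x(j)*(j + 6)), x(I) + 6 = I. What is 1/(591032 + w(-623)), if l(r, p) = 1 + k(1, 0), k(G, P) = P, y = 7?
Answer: 1/979174 ≈ 1.0213e-6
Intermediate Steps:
x(I) = -6 + I
l(r, p) = 1 (l(r, p) = 1 + 0 = 1)
d(j) = (-6 + j)*(6 + j) (d(j) = 1*((-6 + j)*(j + 6)) = 1*((-6 + j)*(6 + j)) = (-6 + j)*(6 + j))
w(E) = 13 + E² (w(E) = E*E + (-36 + 7²) = E² + (-36 + 49) = E² + 13 = 13 + E²)
1/(591032 + w(-623)) = 1/(591032 + (13 + (-623)²)) = 1/(591032 + (13 + 388129)) = 1/(591032 + 388142) = 1/979174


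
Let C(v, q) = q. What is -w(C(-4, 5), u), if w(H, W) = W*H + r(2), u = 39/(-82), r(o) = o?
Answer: 31/82 ≈ 0.37805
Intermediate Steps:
u = -39/82 (u = 39*(-1/82) = -39/82 ≈ -0.47561)
w(H, W) = 2 + H*W (w(H, W) = W*H + 2 = H*W + 2 = 2 + H*W)
-w(C(-4, 5), u) = -(2 + 5*(-39/82)) = -(2 - 195/82) = -1*(-31/82) = 31/82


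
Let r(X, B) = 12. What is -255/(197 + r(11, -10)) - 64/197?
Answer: -63611/41173 ≈ -1.5450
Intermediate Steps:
-255/(197 + r(11, -10)) - 64/197 = -255/(197 + 12) - 64/197 = -255/209 - 64*1/197 = -255*1/209 - 64/197 = -255/209 - 64/197 = -63611/41173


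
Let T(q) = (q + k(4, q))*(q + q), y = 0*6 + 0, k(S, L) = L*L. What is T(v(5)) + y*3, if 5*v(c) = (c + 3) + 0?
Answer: 1664/125 ≈ 13.312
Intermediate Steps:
k(S, L) = L²
v(c) = ⅗ + c/5 (v(c) = ((c + 3) + 0)/5 = ((3 + c) + 0)/5 = (3 + c)/5 = ⅗ + c/5)
y = 0 (y = 0 + 0 = 0)
T(q) = 2*q*(q + q²) (T(q) = (q + q²)*(q + q) = (q + q²)*(2*q) = 2*q*(q + q²))
T(v(5)) + y*3 = 2*(⅗ + (⅕)*5)²*(1 + (⅗ + (⅕)*5)) + 0*3 = 2*(⅗ + 1)²*(1 + (⅗ + 1)) + 0 = 2*(8/5)²*(1 + 8/5) + 0 = 2*(64/25)*(13/5) + 0 = 1664/125 + 0 = 1664/125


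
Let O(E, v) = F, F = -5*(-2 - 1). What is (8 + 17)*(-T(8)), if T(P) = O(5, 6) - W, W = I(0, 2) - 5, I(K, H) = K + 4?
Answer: -400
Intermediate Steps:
I(K, H) = 4 + K
F = 15 (F = -5*(-3) = 15)
O(E, v) = 15
W = -1 (W = (4 + 0) - 5 = 4 - 5 = -1)
T(P) = 16 (T(P) = 15 - 1*(-1) = 15 + 1 = 16)
(8 + 17)*(-T(8)) = (8 + 17)*(-1*16) = 25*(-16) = -400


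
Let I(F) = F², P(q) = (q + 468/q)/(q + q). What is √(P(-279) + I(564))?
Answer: √11004866618/186 ≈ 564.00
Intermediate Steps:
P(q) = (q + 468/q)/(2*q) (P(q) = (q + 468/q)/((2*q)) = (q + 468/q)*(1/(2*q)) = (q + 468/q)/(2*q))
√(P(-279) + I(564)) = √((½ + 234/(-279)²) + 564²) = √((½ + 234*(1/77841)) + 318096) = √((½ + 26/8649) + 318096) = √(8701/17298 + 318096) = √(5502433309/17298) = √11004866618/186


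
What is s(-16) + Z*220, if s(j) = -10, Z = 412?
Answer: 90630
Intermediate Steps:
s(-16) + Z*220 = -10 + 412*220 = -10 + 90640 = 90630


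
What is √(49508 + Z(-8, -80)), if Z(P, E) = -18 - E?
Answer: √49570 ≈ 222.64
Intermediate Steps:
√(49508 + Z(-8, -80)) = √(49508 + (-18 - 1*(-80))) = √(49508 + (-18 + 80)) = √(49508 + 62) = √49570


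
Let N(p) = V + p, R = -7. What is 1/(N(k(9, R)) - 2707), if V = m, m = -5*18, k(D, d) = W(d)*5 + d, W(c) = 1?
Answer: -1/2799 ≈ -0.00035727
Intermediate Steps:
k(D, d) = 5 + d (k(D, d) = 1*5 + d = 5 + d)
m = -90
V = -90
N(p) = -90 + p
1/(N(k(9, R)) - 2707) = 1/((-90 + (5 - 7)) - 2707) = 1/((-90 - 2) - 2707) = 1/(-92 - 2707) = 1/(-2799) = -1/2799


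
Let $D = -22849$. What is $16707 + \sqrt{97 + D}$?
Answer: $16707 + 12 i \sqrt{158} \approx 16707.0 + 150.84 i$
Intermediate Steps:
$16707 + \sqrt{97 + D} = 16707 + \sqrt{97 - 22849} = 16707 + \sqrt{-22752} = 16707 + 12 i \sqrt{158}$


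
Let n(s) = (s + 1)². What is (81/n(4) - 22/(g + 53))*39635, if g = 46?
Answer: 5382433/45 ≈ 1.1961e+5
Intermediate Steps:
n(s) = (1 + s)²
(81/n(4) - 22/(g + 53))*39635 = (81/((1 + 4)²) - 22/(46 + 53))*39635 = (81/(5²) - 22/99)*39635 = (81/25 - 22*1/99)*39635 = (81*(1/25) - 2/9)*39635 = (81/25 - 2/9)*39635 = (679/225)*39635 = 5382433/45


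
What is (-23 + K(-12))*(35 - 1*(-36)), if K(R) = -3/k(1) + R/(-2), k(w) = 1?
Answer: -1420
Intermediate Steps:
K(R) = -3 - R/2 (K(R) = -3/1 + R/(-2) = -3*1 + R*(-½) = -3 - R/2)
(-23 + K(-12))*(35 - 1*(-36)) = (-23 + (-3 - ½*(-12)))*(35 - 1*(-36)) = (-23 + (-3 + 6))*(35 + 36) = (-23 + 3)*71 = -20*71 = -1420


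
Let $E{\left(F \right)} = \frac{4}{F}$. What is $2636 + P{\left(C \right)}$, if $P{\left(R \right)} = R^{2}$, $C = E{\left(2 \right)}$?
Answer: $2640$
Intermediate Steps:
$C = 2$ ($C = \frac{4}{2} = 4 \cdot \frac{1}{2} = 2$)
$2636 + P{\left(C \right)} = 2636 + 2^{2} = 2636 + 4 = 2640$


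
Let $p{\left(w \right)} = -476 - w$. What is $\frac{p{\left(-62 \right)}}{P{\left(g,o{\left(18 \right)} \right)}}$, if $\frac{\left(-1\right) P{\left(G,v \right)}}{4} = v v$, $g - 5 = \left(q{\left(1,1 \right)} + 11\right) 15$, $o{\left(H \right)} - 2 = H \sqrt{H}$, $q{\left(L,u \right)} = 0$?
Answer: $\frac{302013}{16982792} - \frac{5589 \sqrt{2}}{8491396} \approx 0.016853$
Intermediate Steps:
$o{\left(H \right)} = 2 + H^{\frac{3}{2}}$ ($o{\left(H \right)} = 2 + H \sqrt{H} = 2 + H^{\frac{3}{2}}$)
$g = 170$ ($g = 5 + \left(0 + 11\right) 15 = 5 + 11 \cdot 15 = 5 + 165 = 170$)
$P{\left(G,v \right)} = - 4 v^{2}$ ($P{\left(G,v \right)} = - 4 v v = - 4 v^{2}$)
$\frac{p{\left(-62 \right)}}{P{\left(g,o{\left(18 \right)} \right)}} = \frac{-476 - -62}{\left(-4\right) \left(2 + 18^{\frac{3}{2}}\right)^{2}} = \frac{-476 + 62}{\left(-4\right) \left(2 + 54 \sqrt{2}\right)^{2}} = - 414 \left(- \frac{1}{4 \left(2 + 54 \sqrt{2}\right)^{2}}\right) = \frac{207}{2 \left(2 + 54 \sqrt{2}\right)^{2}}$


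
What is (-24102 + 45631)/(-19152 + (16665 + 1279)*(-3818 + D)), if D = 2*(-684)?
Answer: -21529/93076736 ≈ -0.00023130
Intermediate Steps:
D = -1368
(-24102 + 45631)/(-19152 + (16665 + 1279)*(-3818 + D)) = (-24102 + 45631)/(-19152 + (16665 + 1279)*(-3818 - 1368)) = 21529/(-19152 + 17944*(-5186)) = 21529/(-19152 - 93057584) = 21529/(-93076736) = 21529*(-1/93076736) = -21529/93076736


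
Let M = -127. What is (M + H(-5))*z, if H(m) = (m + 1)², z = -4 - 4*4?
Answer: 2220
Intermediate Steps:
z = -20 (z = -4 - 16 = -20)
H(m) = (1 + m)²
(M + H(-5))*z = (-127 + (1 - 5)²)*(-20) = (-127 + (-4)²)*(-20) = (-127 + 16)*(-20) = -111*(-20) = 2220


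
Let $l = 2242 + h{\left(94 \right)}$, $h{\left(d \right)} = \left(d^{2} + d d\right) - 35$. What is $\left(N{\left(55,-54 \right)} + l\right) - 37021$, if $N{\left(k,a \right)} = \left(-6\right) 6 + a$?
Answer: $-17232$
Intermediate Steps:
$h{\left(d \right)} = -35 + 2 d^{2}$ ($h{\left(d \right)} = \left(d^{2} + d^{2}\right) - 35 = 2 d^{2} - 35 = -35 + 2 d^{2}$)
$N{\left(k,a \right)} = -36 + a$
$l = 19879$ ($l = 2242 - \left(35 - 2 \cdot 94^{2}\right) = 2242 + \left(-35 + 2 \cdot 8836\right) = 2242 + \left(-35 + 17672\right) = 2242 + 17637 = 19879$)
$\left(N{\left(55,-54 \right)} + l\right) - 37021 = \left(\left(-36 - 54\right) + 19879\right) - 37021 = \left(-90 + 19879\right) - 37021 = 19789 - 37021 = -17232$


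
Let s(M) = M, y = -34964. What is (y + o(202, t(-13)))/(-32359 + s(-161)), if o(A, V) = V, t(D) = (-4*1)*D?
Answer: 4364/4065 ≈ 1.0736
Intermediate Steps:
t(D) = -4*D
(y + o(202, t(-13)))/(-32359 + s(-161)) = (-34964 - 4*(-13))/(-32359 - 161) = (-34964 + 52)/(-32520) = -34912*(-1/32520) = 4364/4065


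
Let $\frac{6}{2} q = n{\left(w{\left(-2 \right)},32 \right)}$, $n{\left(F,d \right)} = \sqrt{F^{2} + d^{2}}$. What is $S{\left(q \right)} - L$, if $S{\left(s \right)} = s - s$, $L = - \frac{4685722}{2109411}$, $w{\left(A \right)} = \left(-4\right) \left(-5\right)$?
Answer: $\frac{4685722}{2109411} \approx 2.2213$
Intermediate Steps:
$w{\left(A \right)} = 20$
$L = - \frac{4685722}{2109411}$ ($L = \left(-4685722\right) \frac{1}{2109411} = - \frac{4685722}{2109411} \approx -2.2213$)
$q = \frac{4 \sqrt{89}}{3}$ ($q = \frac{\sqrt{20^{2} + 32^{2}}}{3} = \frac{\sqrt{400 + 1024}}{3} = \frac{\sqrt{1424}}{3} = \frac{4 \sqrt{89}}{3} \approx 12.579$)
$S{\left(s \right)} = 0$
$S{\left(q \right)} - L = 0 - - \frac{4685722}{2109411} = 0 + \frac{4685722}{2109411} = \frac{4685722}{2109411}$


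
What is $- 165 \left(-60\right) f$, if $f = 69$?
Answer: $683100$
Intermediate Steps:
$- 165 \left(-60\right) f = - 165 \left(-60\right) 69 = - \left(-9900\right) 69 = \left(-1\right) \left(-683100\right) = 683100$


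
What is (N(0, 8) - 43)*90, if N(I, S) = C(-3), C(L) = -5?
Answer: -4320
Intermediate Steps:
N(I, S) = -5
(N(0, 8) - 43)*90 = (-5 - 43)*90 = -48*90 = -4320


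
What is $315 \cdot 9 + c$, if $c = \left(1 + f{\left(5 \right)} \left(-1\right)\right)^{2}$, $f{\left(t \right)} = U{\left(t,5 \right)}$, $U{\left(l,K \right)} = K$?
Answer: $2851$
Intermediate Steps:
$f{\left(t \right)} = 5$
$c = 16$ ($c = \left(1 + 5 \left(-1\right)\right)^{2} = \left(1 - 5\right)^{2} = \left(-4\right)^{2} = 16$)
$315 \cdot 9 + c = 315 \cdot 9 + 16 = 2835 + 16 = 2851$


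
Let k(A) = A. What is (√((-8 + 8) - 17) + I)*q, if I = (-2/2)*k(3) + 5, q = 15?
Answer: 30 + 15*I*√17 ≈ 30.0 + 61.847*I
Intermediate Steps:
I = 2 (I = -2/2*3 + 5 = -2*½*3 + 5 = -1*3 + 5 = -3 + 5 = 2)
(√((-8 + 8) - 17) + I)*q = (√((-8 + 8) - 17) + 2)*15 = (√(0 - 17) + 2)*15 = (√(-17) + 2)*15 = (I*√17 + 2)*15 = (2 + I*√17)*15 = 30 + 15*I*√17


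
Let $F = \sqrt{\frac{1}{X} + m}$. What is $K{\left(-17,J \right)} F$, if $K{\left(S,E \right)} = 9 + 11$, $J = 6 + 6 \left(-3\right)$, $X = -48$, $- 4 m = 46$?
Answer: $\frac{5 i \sqrt{1659}}{3} \approx 67.885 i$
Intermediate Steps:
$m = - \frac{23}{2}$ ($m = \left(- \frac{1}{4}\right) 46 = - \frac{23}{2} \approx -11.5$)
$F = \frac{i \sqrt{1659}}{12}$ ($F = \sqrt{\frac{1}{-48} - \frac{23}{2}} = \sqrt{- \frac{1}{48} - \frac{23}{2}} = \sqrt{- \frac{553}{48}} = \frac{i \sqrt{1659}}{12} \approx 3.3942 i$)
$J = -12$ ($J = 6 - 18 = -12$)
$K{\left(S,E \right)} = 20$
$K{\left(-17,J \right)} F = 20 \frac{i \sqrt{1659}}{12} = \frac{5 i \sqrt{1659}}{3}$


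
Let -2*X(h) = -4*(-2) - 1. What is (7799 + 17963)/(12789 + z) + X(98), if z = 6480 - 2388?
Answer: -66643/33762 ≈ -1.9739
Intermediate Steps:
z = 4092
X(h) = -7/2 (X(h) = -(-4*(-2) - 1)/2 = -(8 - 1)/2 = -½*7 = -7/2)
(7799 + 17963)/(12789 + z) + X(98) = (7799 + 17963)/(12789 + 4092) - 7/2 = 25762/16881 - 7/2 = -66643/33762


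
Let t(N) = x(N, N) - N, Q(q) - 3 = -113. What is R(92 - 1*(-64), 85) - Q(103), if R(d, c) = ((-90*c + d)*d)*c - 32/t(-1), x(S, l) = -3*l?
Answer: -99370338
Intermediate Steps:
Q(q) = -110 (Q(q) = 3 - 113 = -110)
t(N) = -4*N (t(N) = -3*N - N = -4*N)
R(d, c) = -8 + c*d*(d - 90*c) (R(d, c) = ((-90*c + d)*d)*c - 32/((-4*(-1))) = ((d - 90*c)*d)*c - 32/4 = (d*(d - 90*c))*c - 32*1/4 = c*d*(d - 90*c) - 8 = -8 + c*d*(d - 90*c))
R(92 - 1*(-64), 85) - Q(103) = (-8 + 85*(92 - 1*(-64))**2 - 90*(92 - 1*(-64))*85**2) - 1*(-110) = (-8 + 85*(92 + 64)**2 - 90*(92 + 64)*7225) + 110 = (-8 + 85*156**2 - 90*156*7225) + 110 = (-8 + 85*24336 - 101439000) + 110 = (-8 + 2068560 - 101439000) + 110 = -99370448 + 110 = -99370338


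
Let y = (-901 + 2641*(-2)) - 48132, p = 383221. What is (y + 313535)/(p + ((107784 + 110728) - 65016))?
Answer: 259220/536717 ≈ 0.48297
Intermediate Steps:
y = -54315 (y = (-901 - 5282) - 48132 = -6183 - 48132 = -54315)
(y + 313535)/(p + ((107784 + 110728) - 65016)) = (-54315 + 313535)/(383221 + ((107784 + 110728) - 65016)) = 259220/(383221 + (218512 - 65016)) = 259220/(383221 + 153496) = 259220/536717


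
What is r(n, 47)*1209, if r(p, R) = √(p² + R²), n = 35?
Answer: 1209*√3434 ≈ 70848.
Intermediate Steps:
r(p, R) = √(R² + p²)
r(n, 47)*1209 = √(47² + 35²)*1209 = √(2209 + 1225)*1209 = √3434*1209 = 1209*√3434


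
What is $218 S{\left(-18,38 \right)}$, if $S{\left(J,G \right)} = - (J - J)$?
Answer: $0$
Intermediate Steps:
$S{\left(J,G \right)} = 0$ ($S{\left(J,G \right)} = \left(-1\right) 0 = 0$)
$218 S{\left(-18,38 \right)} = 218 \cdot 0 = 0$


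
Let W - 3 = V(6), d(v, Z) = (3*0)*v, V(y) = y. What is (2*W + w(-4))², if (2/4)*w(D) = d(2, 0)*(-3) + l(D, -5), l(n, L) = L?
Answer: 64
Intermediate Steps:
d(v, Z) = 0 (d(v, Z) = 0*v = 0)
W = 9 (W = 3 + 6 = 9)
w(D) = -10 (w(D) = 2*(0*(-3) - 5) = 2*(0 - 5) = 2*(-5) = -10)
(2*W + w(-4))² = (2*9 - 10)² = (18 - 10)² = 8² = 64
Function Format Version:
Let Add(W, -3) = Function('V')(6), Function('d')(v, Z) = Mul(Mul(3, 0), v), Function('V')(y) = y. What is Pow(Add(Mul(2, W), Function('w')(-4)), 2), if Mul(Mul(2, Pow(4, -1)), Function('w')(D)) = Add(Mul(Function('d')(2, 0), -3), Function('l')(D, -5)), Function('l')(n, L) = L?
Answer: 64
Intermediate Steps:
Function('d')(v, Z) = 0 (Function('d')(v, Z) = Mul(0, v) = 0)
W = 9 (W = Add(3, 6) = 9)
Function('w')(D) = -10 (Function('w')(D) = Mul(2, Add(Mul(0, -3), -5)) = Mul(2, Add(0, -5)) = Mul(2, -5) = -10)
Pow(Add(Mul(2, W), Function('w')(-4)), 2) = Pow(Add(Mul(2, 9), -10), 2) = Pow(Add(18, -10), 2) = Pow(8, 2) = 64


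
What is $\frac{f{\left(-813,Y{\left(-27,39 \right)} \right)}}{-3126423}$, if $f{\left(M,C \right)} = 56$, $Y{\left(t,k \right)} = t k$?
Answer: $- \frac{56}{3126423} \approx -1.7912 \cdot 10^{-5}$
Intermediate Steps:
$Y{\left(t,k \right)} = k t$
$\frac{f{\left(-813,Y{\left(-27,39 \right)} \right)}}{-3126423} = \frac{56}{-3126423} = 56 \left(- \frac{1}{3126423}\right) = - \frac{56}{3126423}$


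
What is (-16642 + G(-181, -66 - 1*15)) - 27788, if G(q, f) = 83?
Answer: -44347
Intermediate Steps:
(-16642 + G(-181, -66 - 1*15)) - 27788 = (-16642 + 83) - 27788 = -16559 - 27788 = -44347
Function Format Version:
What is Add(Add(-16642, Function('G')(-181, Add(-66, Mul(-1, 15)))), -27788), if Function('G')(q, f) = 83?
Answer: -44347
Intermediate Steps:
Add(Add(-16642, Function('G')(-181, Add(-66, Mul(-1, 15)))), -27788) = Add(Add(-16642, 83), -27788) = Add(-16559, -27788) = -44347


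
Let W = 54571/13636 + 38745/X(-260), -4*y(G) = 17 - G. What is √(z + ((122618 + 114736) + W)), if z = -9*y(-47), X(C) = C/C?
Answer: 11*√106127075551/6818 ≈ 525.59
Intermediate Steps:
y(G) = -17/4 + G/4 (y(G) = -(17 - G)/4 = -17/4 + G/4)
X(C) = 1
W = 528381391/13636 (W = 54571/13636 + 38745/1 = 54571*(1/13636) + 38745*1 = 54571/13636 + 38745 = 528381391/13636 ≈ 38749.)
z = 144 (z = -9*(-17/4 + (¼)*(-47)) = -9*(-17/4 - 47/4) = -9*(-16) = 144)
√(z + ((122618 + 114736) + W)) = √(144 + ((122618 + 114736) + 528381391/13636)) = √(144 + (237354 + 528381391/13636)) = √(144 + 3764940535/13636) = √(3766904119/13636) = 11*√106127075551/6818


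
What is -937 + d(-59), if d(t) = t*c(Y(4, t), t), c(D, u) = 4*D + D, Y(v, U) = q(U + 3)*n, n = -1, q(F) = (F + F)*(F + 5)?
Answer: 1684103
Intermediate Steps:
q(F) = 2*F*(5 + F) (q(F) = (2*F)*(5 + F) = 2*F*(5 + F))
Y(v, U) = -2*(3 + U)*(8 + U) (Y(v, U) = (2*(U + 3)*(5 + (U + 3)))*(-1) = (2*(3 + U)*(5 + (3 + U)))*(-1) = (2*(3 + U)*(8 + U))*(-1) = -2*(3 + U)*(8 + U))
c(D, u) = 5*D
d(t) = -10*t*(3 + t)*(8 + t) (d(t) = t*(5*(-2*(3 + t)*(8 + t))) = t*(-10*(3 + t)*(8 + t)) = -10*t*(3 + t)*(8 + t))
-937 + d(-59) = -937 - 10*(-59)*(3 - 59)*(8 - 59) = -937 - 10*(-59)*(-56)*(-51) = -937 + 1685040 = 1684103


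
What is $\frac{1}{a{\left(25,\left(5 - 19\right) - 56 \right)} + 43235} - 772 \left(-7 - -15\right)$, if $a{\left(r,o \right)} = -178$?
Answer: $- \frac{265920031}{43057} \approx -6176.0$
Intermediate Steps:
$\frac{1}{a{\left(25,\left(5 - 19\right) - 56 \right)} + 43235} - 772 \left(-7 - -15\right) = \frac{1}{-178 + 43235} - 772 \left(-7 - -15\right) = \frac{1}{43057} - 772 \left(-7 + 15\right) = \frac{1}{43057} - 6176 = - \frac{265920031}{43057}$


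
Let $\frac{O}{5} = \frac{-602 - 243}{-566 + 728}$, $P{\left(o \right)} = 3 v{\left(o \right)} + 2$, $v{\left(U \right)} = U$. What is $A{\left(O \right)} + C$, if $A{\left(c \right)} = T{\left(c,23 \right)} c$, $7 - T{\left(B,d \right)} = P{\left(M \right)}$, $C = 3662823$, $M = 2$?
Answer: $\frac{593381551}{162} \approx 3.6628 \cdot 10^{6}$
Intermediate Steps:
$P{\left(o \right)} = 2 + 3 o$ ($P{\left(o \right)} = 3 o + 2 = 2 + 3 o$)
$T{\left(B,d \right)} = -1$ ($T{\left(B,d \right)} = 7 - \left(2 + 3 \cdot 2\right) = 7 - \left(2 + 6\right) = 7 - 8 = -1$)
$O = - \frac{4225}{162}$ ($O = 5 \frac{-602 - 243}{-566 + 728} = 5 \left(- \frac{845}{162}\right) = - \frac{4225}{162} \approx -26.08$)
$A{\left(c \right)} = - c$
$A{\left(O \right)} + C = \left(-1\right) \left(- \frac{4225}{162}\right) + 3662823 = \frac{4225}{162} + 3662823 = \frac{593381551}{162}$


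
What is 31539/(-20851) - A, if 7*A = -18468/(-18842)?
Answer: -2272440567/1375060897 ≈ -1.6526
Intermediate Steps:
A = 9234/65947 (A = (-18468/(-18842))/7 = (-18468*(-1/18842))/7 = (1/7)*(9234/9421) = 9234/65947 ≈ 0.14002)
31539/(-20851) - A = 31539/(-20851) - 1*9234/65947 = 31539*(-1/20851) - 9234/65947 = -31539/20851 - 9234/65947 = -2272440567/1375060897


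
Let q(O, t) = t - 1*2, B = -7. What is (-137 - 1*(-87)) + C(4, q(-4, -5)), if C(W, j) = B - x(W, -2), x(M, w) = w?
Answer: -55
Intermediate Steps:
q(O, t) = -2 + t (q(O, t) = t - 2 = -2 + t)
C(W, j) = -5 (C(W, j) = -7 - 1*(-2) = -7 + 2 = -5)
(-137 - 1*(-87)) + C(4, q(-4, -5)) = (-137 - 1*(-87)) - 5 = (-137 + 87) - 5 = -50 - 5 = -55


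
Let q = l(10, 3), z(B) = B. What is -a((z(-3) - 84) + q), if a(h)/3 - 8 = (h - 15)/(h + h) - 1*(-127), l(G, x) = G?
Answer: -31323/77 ≈ -406.79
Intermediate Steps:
q = 10
a(h) = 405 + 3*(-15 + h)/(2*h) (a(h) = 24 + 3*((h - 15)/(h + h) - 1*(-127)) = 24 + 3*((-15 + h)/((2*h)) + 127) = 24 + 3*((-15 + h)*(1/(2*h)) + 127) = 24 + 3*((-15 + h)/(2*h) + 127) = 24 + 3*(127 + (-15 + h)/(2*h)) = 24 + (381 + 3*(-15 + h)/(2*h)) = 405 + 3*(-15 + h)/(2*h))
-a((z(-3) - 84) + q) = -3*(-15 + 271*((-3 - 84) + 10))/(2*((-3 - 84) + 10)) = -3*(-15 + 271*(-87 + 10))/(2*(-87 + 10)) = -3*(-15 + 271*(-77))/(2*(-77)) = -3*(-1)*(-15 - 20867)/(2*77) = -3*(-1)*(-20882)/(2*77) = -1*31323/77 = -31323/77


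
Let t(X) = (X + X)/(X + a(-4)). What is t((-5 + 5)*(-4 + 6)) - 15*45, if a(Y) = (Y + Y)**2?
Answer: -675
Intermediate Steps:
a(Y) = 4*Y**2 (a(Y) = (2*Y)**2 = 4*Y**2)
t(X) = 2*X/(64 + X) (t(X) = (X + X)/(X + 4*(-4)**2) = (2*X)/(X + 4*16) = (2*X)/(X + 64) = (2*X)/(64 + X) = 2*X/(64 + X))
t((-5 + 5)*(-4 + 6)) - 15*45 = 2*((-5 + 5)*(-4 + 6))/(64 + (-5 + 5)*(-4 + 6)) - 15*45 = 2*(0*2)/(64 + 0*2) - 675 = 2*0/(64 + 0) - 675 = 2*0/64 - 675 = 2*0*(1/64) - 675 = 0 - 675 = -675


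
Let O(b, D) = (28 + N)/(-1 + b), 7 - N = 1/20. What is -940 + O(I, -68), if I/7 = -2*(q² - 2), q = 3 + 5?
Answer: -16337899/17380 ≈ -940.04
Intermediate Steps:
q = 8
N = 139/20 (N = 7 - 1/20 = 139/20 ≈ 6.9500)
I = -868 (I = 7*(-2*(8² - 2)) = 7*(-2*(64 - 2)) = 7*(-2*62) = 7*(-124) = -868)
O(b, D) = 699/(20*(-1 + b)) (O(b, D) = (28 + 139/20)/(-1 + b) = 699/(20*(-1 + b)))
-940 + O(I, -68) = -940 + 699/(20*(-1 - 868)) = -940 + (699/20)/(-869) = -940 + (699/20)*(-1/869) = -940 - 699/17380 = -16337899/17380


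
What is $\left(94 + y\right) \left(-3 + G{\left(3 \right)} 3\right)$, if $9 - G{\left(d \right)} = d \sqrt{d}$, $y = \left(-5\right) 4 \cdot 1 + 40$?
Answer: $2736 - 1026 \sqrt{3} \approx 958.92$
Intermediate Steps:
$y = 20$ ($y = \left(-20\right) 1 + 40 = -20 + 40 = 20$)
$G{\left(d \right)} = 9 - d^{\frac{3}{2}}$ ($G{\left(d \right)} = 9 - d \sqrt{d} = 9 - d^{\frac{3}{2}}$)
$\left(94 + y\right) \left(-3 + G{\left(3 \right)} 3\right) = \left(94 + 20\right) \left(-3 + \left(9 - 3^{\frac{3}{2}}\right) 3\right) = 114 \left(-3 + \left(9 - 3 \sqrt{3}\right) 3\right) = 114 \left(-3 + \left(27 - 9 \sqrt{3}\right)\right) = 114 \left(24 - 9 \sqrt{3}\right) = 2736 - 1026 \sqrt{3}$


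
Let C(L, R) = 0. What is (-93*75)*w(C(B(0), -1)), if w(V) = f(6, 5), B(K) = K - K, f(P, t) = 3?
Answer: -20925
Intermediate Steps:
B(K) = 0
w(V) = 3
(-93*75)*w(C(B(0), -1)) = -93*75*3 = -6975*3 = -20925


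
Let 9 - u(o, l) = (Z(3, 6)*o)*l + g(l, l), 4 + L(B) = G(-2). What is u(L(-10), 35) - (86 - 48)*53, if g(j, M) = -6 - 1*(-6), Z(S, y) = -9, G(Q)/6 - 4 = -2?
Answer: 515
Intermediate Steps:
G(Q) = 12 (G(Q) = 24 + 6*(-2) = 24 - 12 = 12)
g(j, M) = 0 (g(j, M) = -6 + 6 = 0)
L(B) = 8 (L(B) = -4 + 12 = 8)
u(o, l) = 9 + 9*l*o (u(o, l) = 9 - ((-9*o)*l + 0) = 9 - (-9*l*o + 0) = 9 - (-9)*l*o = 9 + 9*l*o)
u(L(-10), 35) - (86 - 48)*53 = (9 + 9*35*8) - (86 - 48)*53 = (9 + 2520) - 38*53 = 2529 - 1*2014 = 2529 - 2014 = 515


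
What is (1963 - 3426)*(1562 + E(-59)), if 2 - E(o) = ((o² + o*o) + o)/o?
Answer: -2459303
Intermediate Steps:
E(o) = 2 - (o + 2*o²)/o (E(o) = 2 - ((o² + o*o) + o)/o = 2 - ((o² + o²) + o)/o = 2 - (2*o² + o)/o = 2 - (o + 2*o²)/o)
(1963 - 3426)*(1562 + E(-59)) = (1963 - 3426)*(1562 + (1 - 2*(-59))) = -1463*(1562 + (1 + 118)) = -1463*(1562 + 119) = -1463*1681 = -2459303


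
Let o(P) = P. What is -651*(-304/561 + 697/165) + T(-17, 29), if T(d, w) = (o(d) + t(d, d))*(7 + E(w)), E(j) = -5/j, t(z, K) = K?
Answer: -6481347/2465 ≈ -2629.4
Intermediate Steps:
T(d, w) = 2*d*(7 - 5/w) (T(d, w) = (d + d)*(7 - 5/w) = (2*d)*(7 - 5/w) = 2*d*(7 - 5/w))
-651*(-304/561 + 697/165) + T(-17, 29) = -651*(-304/561 + 697/165) + (14*(-17) - 10*(-17)/29) = -651*(-304*1/561 + 697*(1/165)) + (-238 - 10*(-17)*1/29) = -651*(-304/561 + 697/165) + (-238 + 170/29) = -651*313/85 - 6732/29 = -203763/85 - 6732/29 = -6481347/2465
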